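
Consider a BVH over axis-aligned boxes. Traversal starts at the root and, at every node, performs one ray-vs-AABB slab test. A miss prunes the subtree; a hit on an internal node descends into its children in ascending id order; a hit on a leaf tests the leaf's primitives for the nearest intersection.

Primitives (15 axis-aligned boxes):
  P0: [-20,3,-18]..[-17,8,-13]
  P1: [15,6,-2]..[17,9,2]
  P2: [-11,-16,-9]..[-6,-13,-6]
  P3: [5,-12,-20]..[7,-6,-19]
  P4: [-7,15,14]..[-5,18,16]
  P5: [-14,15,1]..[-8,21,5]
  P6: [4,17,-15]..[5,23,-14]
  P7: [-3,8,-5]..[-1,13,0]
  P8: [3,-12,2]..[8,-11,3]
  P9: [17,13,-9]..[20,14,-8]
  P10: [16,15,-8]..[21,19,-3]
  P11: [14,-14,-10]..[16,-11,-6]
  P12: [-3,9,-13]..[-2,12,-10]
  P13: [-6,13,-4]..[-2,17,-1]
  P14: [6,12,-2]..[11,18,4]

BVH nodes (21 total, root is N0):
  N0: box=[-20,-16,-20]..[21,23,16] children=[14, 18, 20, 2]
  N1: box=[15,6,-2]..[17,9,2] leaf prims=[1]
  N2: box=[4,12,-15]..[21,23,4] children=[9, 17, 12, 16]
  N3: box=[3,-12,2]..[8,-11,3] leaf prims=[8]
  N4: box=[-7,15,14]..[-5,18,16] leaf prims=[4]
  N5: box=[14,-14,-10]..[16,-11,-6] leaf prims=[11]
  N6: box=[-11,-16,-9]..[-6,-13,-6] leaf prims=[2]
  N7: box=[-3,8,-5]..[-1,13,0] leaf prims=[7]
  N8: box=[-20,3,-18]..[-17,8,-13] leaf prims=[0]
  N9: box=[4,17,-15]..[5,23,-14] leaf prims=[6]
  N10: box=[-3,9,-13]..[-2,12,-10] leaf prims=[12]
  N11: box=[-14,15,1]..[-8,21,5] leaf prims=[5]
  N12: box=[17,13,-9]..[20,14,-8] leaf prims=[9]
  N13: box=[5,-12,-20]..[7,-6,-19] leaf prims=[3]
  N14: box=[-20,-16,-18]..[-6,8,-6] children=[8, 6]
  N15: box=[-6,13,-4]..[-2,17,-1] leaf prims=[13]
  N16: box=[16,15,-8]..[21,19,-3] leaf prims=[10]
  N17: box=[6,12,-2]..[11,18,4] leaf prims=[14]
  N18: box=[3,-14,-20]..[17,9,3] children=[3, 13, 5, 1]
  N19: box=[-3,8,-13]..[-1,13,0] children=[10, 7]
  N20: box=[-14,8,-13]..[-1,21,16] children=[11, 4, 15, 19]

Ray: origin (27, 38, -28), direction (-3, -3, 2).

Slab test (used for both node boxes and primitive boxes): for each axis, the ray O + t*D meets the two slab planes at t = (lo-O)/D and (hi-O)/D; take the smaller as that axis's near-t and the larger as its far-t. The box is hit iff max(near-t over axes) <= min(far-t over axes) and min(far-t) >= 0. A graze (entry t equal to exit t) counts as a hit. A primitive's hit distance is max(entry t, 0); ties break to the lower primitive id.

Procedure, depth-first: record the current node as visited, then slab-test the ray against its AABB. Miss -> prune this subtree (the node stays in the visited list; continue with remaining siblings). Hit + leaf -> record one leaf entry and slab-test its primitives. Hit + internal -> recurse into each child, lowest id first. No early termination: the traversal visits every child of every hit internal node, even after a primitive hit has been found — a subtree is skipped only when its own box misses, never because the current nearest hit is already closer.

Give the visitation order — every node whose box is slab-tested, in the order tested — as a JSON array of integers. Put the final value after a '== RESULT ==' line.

Trace the traversal:
N0 x:[2,47/3] y:[5,18] z:[4,22] -> hit [5,47/3], descend [2, 14, 18, 20]
  N2 x:[2,23/3] y:[5,26/3] z:[13/2,16] -> hit [13/2,23/3], descend [9, 12, 16, 17]
    N9 x:[22/3,23/3] y:[5,7] z:[13/2,7] -> miss, prune
    N12 x:[7/3,10/3] y:[8,25/3] z:[19/2,10] -> miss, prune
    N16 x:[2,11/3] y:[19/3,23/3] z:[10,25/2] -> miss, prune
    N17 x:[16/3,7] y:[20/3,26/3] z:[13,16] -> miss, prune
  N14 x:[11,47/3] y:[10,18] z:[5,11] -> hit [11,11], descend [6, 8]
    N6 x:[11,38/3] y:[17,18] z:[19/2,11] -> miss, prune
    N8 x:[44/3,47/3] y:[10,35/3] z:[5,15/2] -> miss, prune
  N18 x:[10/3,8] y:[29/3,52/3] z:[4,31/2] -> miss, prune
  N20 x:[28/3,41/3] y:[17/3,10] z:[15/2,22] -> hit [28/3,10], descend [4, 11, 15, 19]
    N4 x:[32/3,34/3] y:[20/3,23/3] z:[21,22] -> miss, prune
    N11 x:[35/3,41/3] y:[17/3,23/3] z:[29/2,33/2] -> miss, prune
    N15 x:[29/3,11] y:[7,25/3] z:[12,27/2] -> miss, prune
    N19 x:[28/3,10] y:[25/3,10] z:[15/2,14] -> hit [28/3,10], descend [7, 10]
      N7 x:[28/3,10] y:[25/3,10] z:[23/2,14] -> miss, prune
      N10 x:[29/3,10] y:[26/3,29/3] z:[15/2,9] -> miss, prune

Visited [0, 2, 9, 12, 16, 17, 14, 6, 8, 18, 20, 4, 11, 15, 19, 7, 10]. Tests: 17 box, 0 leaf. Nearest: miss.

== RESULT ==
[0, 2, 9, 12, 16, 17, 14, 6, 8, 18, 20, 4, 11, 15, 19, 7, 10]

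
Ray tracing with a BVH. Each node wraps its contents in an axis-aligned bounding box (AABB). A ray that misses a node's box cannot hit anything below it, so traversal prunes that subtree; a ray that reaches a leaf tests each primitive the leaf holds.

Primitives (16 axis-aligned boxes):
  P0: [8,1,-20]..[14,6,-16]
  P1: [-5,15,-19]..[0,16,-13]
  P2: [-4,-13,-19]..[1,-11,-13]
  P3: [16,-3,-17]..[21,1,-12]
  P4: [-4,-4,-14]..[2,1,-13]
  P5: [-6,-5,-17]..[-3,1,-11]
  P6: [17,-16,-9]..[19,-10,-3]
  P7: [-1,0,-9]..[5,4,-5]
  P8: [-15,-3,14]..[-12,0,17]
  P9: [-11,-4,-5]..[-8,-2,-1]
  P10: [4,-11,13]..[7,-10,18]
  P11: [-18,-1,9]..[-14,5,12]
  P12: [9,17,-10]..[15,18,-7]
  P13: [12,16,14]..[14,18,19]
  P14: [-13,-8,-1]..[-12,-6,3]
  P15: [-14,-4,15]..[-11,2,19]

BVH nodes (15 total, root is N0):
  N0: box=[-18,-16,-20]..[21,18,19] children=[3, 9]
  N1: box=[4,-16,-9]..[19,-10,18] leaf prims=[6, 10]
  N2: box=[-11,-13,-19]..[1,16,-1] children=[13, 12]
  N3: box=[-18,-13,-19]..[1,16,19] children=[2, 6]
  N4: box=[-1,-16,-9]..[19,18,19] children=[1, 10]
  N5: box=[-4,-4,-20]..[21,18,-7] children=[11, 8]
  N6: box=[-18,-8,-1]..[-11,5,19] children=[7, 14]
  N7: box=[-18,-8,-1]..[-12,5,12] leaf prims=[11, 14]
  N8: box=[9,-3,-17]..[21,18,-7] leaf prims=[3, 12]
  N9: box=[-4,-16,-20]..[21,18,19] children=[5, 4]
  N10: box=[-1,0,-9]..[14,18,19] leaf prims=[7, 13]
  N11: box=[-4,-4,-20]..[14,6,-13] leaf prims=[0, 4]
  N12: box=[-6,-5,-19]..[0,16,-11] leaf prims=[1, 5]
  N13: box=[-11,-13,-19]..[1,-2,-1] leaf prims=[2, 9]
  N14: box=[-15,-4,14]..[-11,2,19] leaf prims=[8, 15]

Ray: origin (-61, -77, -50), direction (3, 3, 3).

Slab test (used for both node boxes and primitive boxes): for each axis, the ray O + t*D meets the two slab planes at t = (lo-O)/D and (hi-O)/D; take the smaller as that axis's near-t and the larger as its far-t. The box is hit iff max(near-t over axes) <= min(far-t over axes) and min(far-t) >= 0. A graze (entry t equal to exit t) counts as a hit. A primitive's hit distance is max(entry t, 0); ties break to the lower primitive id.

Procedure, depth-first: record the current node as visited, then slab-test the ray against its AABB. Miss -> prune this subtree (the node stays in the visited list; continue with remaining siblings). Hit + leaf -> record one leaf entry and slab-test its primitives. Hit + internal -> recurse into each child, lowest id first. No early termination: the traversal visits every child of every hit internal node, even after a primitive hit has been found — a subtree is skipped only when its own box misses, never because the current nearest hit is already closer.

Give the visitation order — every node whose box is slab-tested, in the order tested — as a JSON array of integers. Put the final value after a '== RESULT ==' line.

Traverse from the root:
N0 x:[43/3,82/3] y:[61/3,95/3] z:[10,23] -> hit [61/3,23], descend [3, 9]
  N3 x:[43/3,62/3] y:[64/3,31] z:[31/3,23] -> miss, prune
  N9 x:[19,82/3] y:[61/3,95/3] z:[10,23] -> hit [61/3,23], descend [4, 5]
    N4 x:[20,80/3] y:[61/3,95/3] z:[41/3,23] -> hit [61/3,23], descend [1, 10]
      N1 x:[65/3,80/3] y:[61/3,67/3] z:[41/3,68/3] -> hit [65/3,67/3] leaf, test {P6(miss), P10@t=22}
      N10 x:[20,25] y:[77/3,95/3] z:[41/3,23] -> miss, prune
    N5 x:[19,82/3] y:[73/3,95/3] z:[10,43/3] -> miss, prune

Visited [0, 3, 9, 4, 1, 10, 5]. Tests: 7 box, 1 leaf. Nearest: P10.

== RESULT ==
[0, 3, 9, 4, 1, 10, 5]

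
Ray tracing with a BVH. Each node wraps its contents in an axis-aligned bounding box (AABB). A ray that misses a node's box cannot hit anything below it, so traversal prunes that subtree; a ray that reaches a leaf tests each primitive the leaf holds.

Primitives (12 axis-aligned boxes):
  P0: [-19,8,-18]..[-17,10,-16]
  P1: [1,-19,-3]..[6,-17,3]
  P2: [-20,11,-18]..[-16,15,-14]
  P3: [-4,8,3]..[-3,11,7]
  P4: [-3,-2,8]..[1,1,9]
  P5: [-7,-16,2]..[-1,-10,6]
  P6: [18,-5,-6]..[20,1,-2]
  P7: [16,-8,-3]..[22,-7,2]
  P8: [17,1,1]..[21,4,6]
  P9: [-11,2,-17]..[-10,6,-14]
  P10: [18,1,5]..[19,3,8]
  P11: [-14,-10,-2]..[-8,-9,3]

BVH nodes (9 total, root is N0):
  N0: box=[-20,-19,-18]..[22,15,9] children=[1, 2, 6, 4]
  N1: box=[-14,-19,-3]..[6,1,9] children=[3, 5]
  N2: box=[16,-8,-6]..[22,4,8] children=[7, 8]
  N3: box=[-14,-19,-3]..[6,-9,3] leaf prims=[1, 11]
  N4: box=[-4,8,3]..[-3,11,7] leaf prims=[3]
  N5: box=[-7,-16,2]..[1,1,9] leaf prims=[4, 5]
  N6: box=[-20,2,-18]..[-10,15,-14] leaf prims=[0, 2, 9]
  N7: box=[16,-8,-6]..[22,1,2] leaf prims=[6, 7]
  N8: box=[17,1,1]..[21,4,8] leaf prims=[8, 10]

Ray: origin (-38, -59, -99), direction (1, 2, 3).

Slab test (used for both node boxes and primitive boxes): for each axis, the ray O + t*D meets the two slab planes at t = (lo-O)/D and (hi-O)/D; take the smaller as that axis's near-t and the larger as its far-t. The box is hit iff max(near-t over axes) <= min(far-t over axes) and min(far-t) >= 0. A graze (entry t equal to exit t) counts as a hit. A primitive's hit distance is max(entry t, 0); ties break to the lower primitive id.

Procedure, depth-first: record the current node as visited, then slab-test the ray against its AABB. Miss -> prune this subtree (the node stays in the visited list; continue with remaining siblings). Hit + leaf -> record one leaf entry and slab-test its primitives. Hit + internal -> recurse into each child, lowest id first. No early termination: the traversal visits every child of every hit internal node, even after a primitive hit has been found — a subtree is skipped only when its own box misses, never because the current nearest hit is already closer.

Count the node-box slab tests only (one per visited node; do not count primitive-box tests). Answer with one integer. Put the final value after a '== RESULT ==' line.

Walk:
N0 x:[18,60] y:[20,37] z:[27,36] -> hit [27,36], descend [1, 2, 4, 6]
  N1 x:[24,44] y:[20,30] z:[32,36] -> miss, prune
  N2 x:[54,60] y:[51/2,63/2] z:[31,107/3] -> miss, prune
  N4 x:[34,35] y:[67/2,35] z:[34,106/3] -> hit [34,35] leaf, test {P3@t=34}
  N6 x:[18,28] y:[61/2,37] z:[27,85/3] -> miss, prune

order=[0, 1, 2, 4, 6]  |boxes|=5  |leaves|=1  hit=P3

== RESULT ==
5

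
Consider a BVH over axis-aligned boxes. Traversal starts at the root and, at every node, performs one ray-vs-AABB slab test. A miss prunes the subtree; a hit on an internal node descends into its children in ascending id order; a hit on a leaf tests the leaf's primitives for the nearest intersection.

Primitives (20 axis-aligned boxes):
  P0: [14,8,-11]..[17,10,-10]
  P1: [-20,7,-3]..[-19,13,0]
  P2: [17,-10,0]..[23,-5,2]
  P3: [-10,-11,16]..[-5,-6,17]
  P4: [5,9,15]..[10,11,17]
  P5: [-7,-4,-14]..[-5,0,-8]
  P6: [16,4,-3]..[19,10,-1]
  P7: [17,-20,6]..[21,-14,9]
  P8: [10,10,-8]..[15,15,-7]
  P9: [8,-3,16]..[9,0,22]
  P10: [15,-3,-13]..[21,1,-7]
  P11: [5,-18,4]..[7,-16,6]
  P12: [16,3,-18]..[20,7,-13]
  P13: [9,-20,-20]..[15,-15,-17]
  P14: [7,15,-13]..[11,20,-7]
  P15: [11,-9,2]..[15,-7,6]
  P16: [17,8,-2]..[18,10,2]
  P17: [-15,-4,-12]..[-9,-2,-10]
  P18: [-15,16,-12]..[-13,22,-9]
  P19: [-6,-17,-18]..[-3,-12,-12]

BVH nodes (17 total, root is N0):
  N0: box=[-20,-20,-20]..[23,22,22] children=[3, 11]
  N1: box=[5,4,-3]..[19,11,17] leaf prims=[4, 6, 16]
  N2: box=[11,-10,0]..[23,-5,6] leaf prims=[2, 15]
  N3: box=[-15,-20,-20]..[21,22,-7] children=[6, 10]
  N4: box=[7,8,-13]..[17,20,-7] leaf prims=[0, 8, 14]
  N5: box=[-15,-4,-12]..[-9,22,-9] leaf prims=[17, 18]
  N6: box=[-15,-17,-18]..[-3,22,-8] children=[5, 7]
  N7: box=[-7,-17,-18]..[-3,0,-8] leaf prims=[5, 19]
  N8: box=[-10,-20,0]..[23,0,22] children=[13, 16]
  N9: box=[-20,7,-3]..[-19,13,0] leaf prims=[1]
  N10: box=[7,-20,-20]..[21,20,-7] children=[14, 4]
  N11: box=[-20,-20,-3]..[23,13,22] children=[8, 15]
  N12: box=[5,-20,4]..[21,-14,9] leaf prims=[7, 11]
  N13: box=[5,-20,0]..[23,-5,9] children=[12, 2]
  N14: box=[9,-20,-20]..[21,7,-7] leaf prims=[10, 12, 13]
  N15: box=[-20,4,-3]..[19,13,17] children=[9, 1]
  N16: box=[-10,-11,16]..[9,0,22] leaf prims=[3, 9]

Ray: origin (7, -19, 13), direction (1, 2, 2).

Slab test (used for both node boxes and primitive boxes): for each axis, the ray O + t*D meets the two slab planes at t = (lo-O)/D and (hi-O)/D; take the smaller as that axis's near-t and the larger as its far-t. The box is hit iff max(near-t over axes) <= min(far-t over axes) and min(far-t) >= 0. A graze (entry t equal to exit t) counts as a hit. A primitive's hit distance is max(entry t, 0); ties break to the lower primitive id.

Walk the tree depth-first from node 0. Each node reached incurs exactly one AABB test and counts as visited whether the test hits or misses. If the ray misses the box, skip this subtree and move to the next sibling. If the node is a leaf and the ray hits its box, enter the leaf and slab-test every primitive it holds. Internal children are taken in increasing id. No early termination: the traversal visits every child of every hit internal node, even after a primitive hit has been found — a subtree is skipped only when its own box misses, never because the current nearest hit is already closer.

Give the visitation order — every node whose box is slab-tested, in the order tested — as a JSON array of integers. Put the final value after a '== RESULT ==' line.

Trace the traversal:
N0 x:[-27,16] y:[-1/2,41/2] z:[-33/2,9/2] -> hit [-1/2,9/2], descend [3, 11]
  N3 x:[-22,14] y:[-1/2,41/2] z:[-33/2,-10] -> miss, prune
  N11 x:[-27,16] y:[-1/2,16] z:[-8,9/2] -> hit [-1/2,9/2], descend [8, 15]
    N8 x:[-17,16] y:[-1/2,19/2] z:[-13/2,9/2] -> hit [-1/2,9/2], descend [13, 16]
      N13 x:[-2,16] y:[-1/2,7] z:[-13/2,-2] -> miss, prune
      N16 x:[-17,2] y:[4,19/2] z:[3/2,9/2] -> miss, prune
    N15 x:[-27,12] y:[23/2,16] z:[-8,2] -> miss, prune

Visited [0, 3, 11, 8, 13, 16, 15]. Tests: 7 box, 0 leaf. Nearest: miss.

== RESULT ==
[0, 3, 11, 8, 13, 16, 15]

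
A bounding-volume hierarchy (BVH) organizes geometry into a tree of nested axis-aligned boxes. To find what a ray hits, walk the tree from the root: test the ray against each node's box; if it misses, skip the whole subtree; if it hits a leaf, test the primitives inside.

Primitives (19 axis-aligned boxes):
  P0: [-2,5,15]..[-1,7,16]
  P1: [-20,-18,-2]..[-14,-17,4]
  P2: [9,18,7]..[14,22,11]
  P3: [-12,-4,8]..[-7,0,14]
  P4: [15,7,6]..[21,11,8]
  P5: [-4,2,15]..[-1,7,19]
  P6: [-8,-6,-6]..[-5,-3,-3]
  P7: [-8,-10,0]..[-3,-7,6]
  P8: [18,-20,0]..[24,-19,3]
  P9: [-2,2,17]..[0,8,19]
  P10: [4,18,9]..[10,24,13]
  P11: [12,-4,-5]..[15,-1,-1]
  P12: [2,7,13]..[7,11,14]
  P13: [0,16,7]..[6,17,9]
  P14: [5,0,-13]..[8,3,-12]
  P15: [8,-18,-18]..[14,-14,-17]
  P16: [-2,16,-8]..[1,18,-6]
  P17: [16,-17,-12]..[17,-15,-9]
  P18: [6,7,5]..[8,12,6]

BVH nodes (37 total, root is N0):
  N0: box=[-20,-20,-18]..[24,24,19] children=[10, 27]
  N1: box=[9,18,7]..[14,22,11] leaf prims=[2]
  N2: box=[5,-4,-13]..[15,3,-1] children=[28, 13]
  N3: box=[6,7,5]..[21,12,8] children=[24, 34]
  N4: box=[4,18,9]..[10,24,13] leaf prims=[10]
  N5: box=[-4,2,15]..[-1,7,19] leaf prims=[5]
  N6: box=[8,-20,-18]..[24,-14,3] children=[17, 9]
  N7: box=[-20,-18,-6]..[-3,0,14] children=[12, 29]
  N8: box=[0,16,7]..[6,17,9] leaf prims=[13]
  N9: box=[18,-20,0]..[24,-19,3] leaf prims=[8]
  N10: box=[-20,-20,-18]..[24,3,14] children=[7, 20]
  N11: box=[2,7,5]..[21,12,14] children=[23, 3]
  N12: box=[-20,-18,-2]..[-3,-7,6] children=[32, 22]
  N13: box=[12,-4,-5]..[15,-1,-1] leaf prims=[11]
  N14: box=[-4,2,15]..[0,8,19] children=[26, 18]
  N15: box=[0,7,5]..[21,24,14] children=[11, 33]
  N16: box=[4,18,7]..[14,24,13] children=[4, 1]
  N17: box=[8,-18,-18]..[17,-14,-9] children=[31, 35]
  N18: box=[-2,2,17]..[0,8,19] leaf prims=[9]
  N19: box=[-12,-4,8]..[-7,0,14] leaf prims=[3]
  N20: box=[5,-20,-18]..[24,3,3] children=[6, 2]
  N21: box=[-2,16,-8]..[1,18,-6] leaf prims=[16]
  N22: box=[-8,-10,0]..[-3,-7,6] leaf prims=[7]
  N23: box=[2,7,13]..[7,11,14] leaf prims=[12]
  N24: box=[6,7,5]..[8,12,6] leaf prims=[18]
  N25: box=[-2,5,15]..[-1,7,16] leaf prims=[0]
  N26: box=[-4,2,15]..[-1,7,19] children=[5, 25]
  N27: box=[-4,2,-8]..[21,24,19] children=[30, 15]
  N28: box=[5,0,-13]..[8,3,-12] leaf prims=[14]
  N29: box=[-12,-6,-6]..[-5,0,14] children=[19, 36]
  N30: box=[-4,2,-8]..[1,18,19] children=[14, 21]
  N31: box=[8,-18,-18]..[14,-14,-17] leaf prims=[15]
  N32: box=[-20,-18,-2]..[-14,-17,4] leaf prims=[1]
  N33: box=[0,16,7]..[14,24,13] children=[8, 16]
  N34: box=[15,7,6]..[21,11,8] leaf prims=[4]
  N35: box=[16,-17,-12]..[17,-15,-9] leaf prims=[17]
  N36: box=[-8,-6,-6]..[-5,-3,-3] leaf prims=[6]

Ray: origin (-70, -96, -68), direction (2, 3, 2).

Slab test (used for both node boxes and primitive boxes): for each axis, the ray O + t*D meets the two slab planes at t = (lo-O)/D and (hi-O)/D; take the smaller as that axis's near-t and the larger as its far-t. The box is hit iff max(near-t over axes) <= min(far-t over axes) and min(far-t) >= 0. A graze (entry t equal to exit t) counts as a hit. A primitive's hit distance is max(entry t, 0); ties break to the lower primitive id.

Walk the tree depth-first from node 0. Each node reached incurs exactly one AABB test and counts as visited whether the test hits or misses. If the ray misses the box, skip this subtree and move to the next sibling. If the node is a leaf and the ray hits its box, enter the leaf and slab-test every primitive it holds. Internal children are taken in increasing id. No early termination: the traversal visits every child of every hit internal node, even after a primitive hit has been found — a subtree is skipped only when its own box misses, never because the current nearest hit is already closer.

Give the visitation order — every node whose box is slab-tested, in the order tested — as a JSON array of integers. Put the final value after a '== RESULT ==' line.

Traverse from the root:
N0 x:[25,47] y:[76/3,40] z:[25,87/2] -> hit [76/3,40], descend [10, 27]
  N10 x:[25,47] y:[76/3,33] z:[25,41] -> hit [76/3,33], descend [7, 20]
    N7 x:[25,67/2] y:[26,32] z:[31,41] -> hit [31,32], descend [12, 29]
      N12 x:[25,67/2] y:[26,89/3] z:[33,37] -> miss, prune
      N29 x:[29,65/2] y:[30,32] z:[31,41] -> hit [31,32], descend [19, 36]
        N19 x:[29,63/2] y:[92/3,32] z:[38,41] -> miss, prune
        N36 x:[31,65/2] y:[30,31] z:[31,65/2] -> hit [31,31] leaf, test {P6@t=31}
    N20 x:[75/2,47] y:[76/3,33] z:[25,71/2] -> miss, prune
  N27 x:[33,91/2] y:[98/3,40] z:[30,87/2] -> hit [33,40], descend [15, 30]
    N15 x:[35,91/2] y:[103/3,40] z:[73/2,41] -> hit [73/2,40], descend [11, 33]
      N11 x:[36,91/2] y:[103/3,36] z:[73/2,41] -> miss, prune
      N33 x:[35,42] y:[112/3,40] z:[75/2,81/2] -> hit [75/2,40], descend [8, 16]
        N8 x:[35,38] y:[112/3,113/3] z:[75/2,77/2] -> hit [75/2,113/3] leaf, test {P13@t=75/2}
        N16 x:[37,42] y:[38,40] z:[75/2,81/2] -> hit [38,40], descend [1, 4]
          N1 x:[79/2,42] y:[38,118/3] z:[75/2,79/2] -> miss, prune
          N4 x:[37,40] y:[38,40] z:[77/2,81/2] -> hit [77/2,40] leaf, test {P10@t=77/2}
    N30 x:[33,71/2] y:[98/3,38] z:[30,87/2] -> hit [33,71/2], descend [14, 21]
      N14 x:[33,35] y:[98/3,104/3] z:[83/2,87/2] -> miss, prune
      N21 x:[34,71/2] y:[112/3,38] z:[30,31] -> miss, prune

Summary -> nodes [0, 10, 7, 12, 29, 19, 36, 20, 27, 15, 11, 33, 8, 16, 1, 4, 30, 14, 21]; box-tests=19; leaf-entries=3; first=P6

== RESULT ==
[0, 10, 7, 12, 29, 19, 36, 20, 27, 15, 11, 33, 8, 16, 1, 4, 30, 14, 21]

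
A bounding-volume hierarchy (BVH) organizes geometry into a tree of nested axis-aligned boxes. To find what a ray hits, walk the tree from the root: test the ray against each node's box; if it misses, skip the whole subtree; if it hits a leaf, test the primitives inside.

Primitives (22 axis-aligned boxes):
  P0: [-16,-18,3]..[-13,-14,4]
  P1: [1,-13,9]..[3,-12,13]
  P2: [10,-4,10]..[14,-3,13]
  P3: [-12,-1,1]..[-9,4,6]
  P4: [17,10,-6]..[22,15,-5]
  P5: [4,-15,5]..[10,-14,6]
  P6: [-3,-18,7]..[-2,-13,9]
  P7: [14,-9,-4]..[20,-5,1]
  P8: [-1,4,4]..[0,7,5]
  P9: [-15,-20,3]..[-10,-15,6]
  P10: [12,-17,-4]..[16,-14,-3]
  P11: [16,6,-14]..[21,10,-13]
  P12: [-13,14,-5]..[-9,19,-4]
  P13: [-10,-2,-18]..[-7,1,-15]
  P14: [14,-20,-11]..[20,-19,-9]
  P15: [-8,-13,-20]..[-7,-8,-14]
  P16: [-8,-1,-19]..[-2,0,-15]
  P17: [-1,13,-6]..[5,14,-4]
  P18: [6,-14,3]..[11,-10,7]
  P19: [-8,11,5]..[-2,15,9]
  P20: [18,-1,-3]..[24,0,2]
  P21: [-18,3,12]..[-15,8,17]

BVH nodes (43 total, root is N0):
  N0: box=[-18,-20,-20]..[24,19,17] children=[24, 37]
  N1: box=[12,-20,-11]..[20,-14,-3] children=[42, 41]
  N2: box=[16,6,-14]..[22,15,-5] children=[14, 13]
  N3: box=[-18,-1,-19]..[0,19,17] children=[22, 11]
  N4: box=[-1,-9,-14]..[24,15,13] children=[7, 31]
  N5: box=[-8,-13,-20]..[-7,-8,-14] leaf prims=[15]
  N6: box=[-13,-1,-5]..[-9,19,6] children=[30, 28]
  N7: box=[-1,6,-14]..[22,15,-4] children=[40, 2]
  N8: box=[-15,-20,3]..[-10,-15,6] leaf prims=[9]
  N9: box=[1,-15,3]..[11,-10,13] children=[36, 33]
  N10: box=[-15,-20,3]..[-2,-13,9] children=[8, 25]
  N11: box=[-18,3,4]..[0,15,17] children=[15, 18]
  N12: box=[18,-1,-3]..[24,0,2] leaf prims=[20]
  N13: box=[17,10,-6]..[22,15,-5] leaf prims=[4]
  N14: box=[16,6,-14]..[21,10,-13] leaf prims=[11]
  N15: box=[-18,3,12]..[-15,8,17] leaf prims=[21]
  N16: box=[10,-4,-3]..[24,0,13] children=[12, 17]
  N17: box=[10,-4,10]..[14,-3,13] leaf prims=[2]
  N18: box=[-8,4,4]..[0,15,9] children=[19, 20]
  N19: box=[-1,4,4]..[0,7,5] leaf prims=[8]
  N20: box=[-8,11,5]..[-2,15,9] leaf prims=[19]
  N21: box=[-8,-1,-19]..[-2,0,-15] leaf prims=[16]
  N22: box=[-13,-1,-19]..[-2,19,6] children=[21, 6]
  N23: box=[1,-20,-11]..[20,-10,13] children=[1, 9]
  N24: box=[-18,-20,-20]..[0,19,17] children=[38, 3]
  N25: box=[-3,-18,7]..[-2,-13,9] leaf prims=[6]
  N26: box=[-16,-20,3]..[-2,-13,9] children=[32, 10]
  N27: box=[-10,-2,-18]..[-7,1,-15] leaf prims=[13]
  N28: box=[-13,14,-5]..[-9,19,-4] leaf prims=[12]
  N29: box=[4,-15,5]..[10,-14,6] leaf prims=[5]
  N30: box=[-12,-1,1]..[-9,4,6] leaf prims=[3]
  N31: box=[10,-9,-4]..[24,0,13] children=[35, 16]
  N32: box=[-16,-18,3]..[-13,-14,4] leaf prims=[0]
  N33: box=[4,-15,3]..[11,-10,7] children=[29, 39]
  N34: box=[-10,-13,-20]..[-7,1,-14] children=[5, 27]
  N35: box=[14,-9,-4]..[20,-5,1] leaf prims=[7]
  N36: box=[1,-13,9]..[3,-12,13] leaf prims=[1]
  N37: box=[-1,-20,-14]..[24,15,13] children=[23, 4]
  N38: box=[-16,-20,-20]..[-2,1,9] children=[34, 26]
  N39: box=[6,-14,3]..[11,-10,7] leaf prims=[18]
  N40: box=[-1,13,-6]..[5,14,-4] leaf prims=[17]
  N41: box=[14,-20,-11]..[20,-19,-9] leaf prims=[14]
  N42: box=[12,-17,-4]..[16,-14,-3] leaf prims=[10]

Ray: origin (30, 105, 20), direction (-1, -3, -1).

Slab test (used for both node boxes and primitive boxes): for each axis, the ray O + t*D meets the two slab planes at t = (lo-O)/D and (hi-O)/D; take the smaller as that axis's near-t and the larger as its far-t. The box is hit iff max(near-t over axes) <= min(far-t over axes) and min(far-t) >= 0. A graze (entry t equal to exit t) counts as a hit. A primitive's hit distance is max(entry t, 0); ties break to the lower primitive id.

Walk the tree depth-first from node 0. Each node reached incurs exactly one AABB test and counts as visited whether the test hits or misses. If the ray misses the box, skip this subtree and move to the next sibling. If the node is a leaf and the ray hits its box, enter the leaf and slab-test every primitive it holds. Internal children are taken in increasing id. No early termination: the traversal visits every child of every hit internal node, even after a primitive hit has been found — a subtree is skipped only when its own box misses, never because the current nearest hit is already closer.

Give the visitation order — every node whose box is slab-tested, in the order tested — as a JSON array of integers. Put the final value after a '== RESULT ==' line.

Traverse from the root:
N0 x:[6,48] y:[86/3,125/3] z:[3,40] -> hit [86/3,40], descend [24, 37]
  N24 x:[30,48] y:[86/3,125/3] z:[3,40] -> hit [30,40], descend [3, 38]
    N3 x:[30,48] y:[86/3,106/3] z:[3,39] -> hit [30,106/3], descend [11, 22]
      N11 x:[30,48] y:[30,34] z:[3,16] -> miss, prune
      N22 x:[32,43] y:[86/3,106/3] z:[14,39] -> hit [32,106/3], descend [6, 21]
        N6 x:[39,43] y:[86/3,106/3] z:[14,25] -> miss, prune
        N21 x:[32,38] y:[35,106/3] z:[35,39] -> hit [35,106/3] leaf, test {P16@t=35}
    N38 x:[32,46] y:[104/3,125/3] z:[11,40] -> hit [104/3,40], descend [26, 34]
      N26 x:[32,46] y:[118/3,125/3] z:[11,17] -> miss, prune
      N34 x:[37,40] y:[104/3,118/3] z:[34,40] -> hit [37,118/3], descend [5, 27]
        N5 x:[37,38] y:[113/3,118/3] z:[34,40] -> hit [113/3,38] leaf, test {P15@t=113/3}
        N27 x:[37,40] y:[104/3,107/3] z:[35,38] -> miss, prune
  N37 x:[6,31] y:[30,125/3] z:[7,34] -> hit [30,31], descend [4, 23]
    N4 x:[6,31] y:[30,38] z:[7,34] -> hit [30,31], descend [7, 31]
      N7 x:[8,31] y:[30,33] z:[24,34] -> hit [30,31], descend [2, 40]
        N2 x:[8,14] y:[30,33] z:[25,34] -> miss, prune
        N40 x:[25,31] y:[91/3,92/3] z:[24,26] -> miss, prune
      N31 x:[6,20] y:[35,38] z:[7,24] -> miss, prune
    N23 x:[10,29] y:[115/3,125/3] z:[7,31] -> miss, prune

Visited [0, 24, 3, 11, 22, 6, 21, 38, 26, 34, 5, 27, 37, 4, 7, 2, 40, 31, 23]. Tests: 19 box, 2 leaf. Nearest: P16.

== RESULT ==
[0, 24, 3, 11, 22, 6, 21, 38, 26, 34, 5, 27, 37, 4, 7, 2, 40, 31, 23]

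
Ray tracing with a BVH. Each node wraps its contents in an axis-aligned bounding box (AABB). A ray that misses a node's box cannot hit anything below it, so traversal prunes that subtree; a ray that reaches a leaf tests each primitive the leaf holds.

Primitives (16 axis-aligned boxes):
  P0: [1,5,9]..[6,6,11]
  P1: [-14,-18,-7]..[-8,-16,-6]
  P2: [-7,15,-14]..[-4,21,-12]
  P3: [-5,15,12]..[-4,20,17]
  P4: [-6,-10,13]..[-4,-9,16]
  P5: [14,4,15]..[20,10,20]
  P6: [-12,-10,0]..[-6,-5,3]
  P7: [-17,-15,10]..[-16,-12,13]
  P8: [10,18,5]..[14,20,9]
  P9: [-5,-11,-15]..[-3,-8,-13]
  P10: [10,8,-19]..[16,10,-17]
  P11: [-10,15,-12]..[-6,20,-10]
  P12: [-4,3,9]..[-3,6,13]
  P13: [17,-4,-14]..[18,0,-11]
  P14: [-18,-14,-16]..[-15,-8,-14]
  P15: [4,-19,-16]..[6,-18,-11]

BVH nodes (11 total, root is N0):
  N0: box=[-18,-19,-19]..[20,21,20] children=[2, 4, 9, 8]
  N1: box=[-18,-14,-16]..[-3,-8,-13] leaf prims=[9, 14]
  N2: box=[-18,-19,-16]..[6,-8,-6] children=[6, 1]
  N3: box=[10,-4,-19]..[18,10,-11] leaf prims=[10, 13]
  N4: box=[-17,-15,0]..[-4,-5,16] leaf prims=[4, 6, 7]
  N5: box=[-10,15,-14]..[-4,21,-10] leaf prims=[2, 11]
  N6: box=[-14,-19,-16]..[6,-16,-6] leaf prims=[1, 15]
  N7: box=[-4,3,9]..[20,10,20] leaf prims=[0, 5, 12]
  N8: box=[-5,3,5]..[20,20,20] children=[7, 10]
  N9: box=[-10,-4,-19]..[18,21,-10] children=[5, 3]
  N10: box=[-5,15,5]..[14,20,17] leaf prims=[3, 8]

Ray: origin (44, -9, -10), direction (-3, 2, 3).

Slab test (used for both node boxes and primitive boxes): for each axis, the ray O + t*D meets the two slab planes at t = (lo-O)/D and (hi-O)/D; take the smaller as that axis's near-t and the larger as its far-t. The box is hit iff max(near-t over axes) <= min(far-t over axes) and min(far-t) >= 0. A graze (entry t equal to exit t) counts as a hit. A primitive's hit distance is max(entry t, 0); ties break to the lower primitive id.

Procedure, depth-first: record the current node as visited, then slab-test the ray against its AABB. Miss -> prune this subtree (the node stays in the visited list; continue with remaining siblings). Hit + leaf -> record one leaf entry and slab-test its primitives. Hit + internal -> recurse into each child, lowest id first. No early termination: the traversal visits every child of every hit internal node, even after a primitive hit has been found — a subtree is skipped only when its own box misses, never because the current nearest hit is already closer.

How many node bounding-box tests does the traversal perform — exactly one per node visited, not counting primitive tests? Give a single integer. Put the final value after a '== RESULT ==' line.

Traverse from the root:
N0 x:[8,62/3] y:[-5,15] z:[-3,10] -> hit [8,10], descend [2, 4, 8, 9]
  N2 x:[38/3,62/3] y:[-5,1/2] z:[-2,4/3] -> miss, prune
  N4 x:[16,61/3] y:[-3,2] z:[10/3,26/3] -> miss, prune
  N8 x:[8,49/3] y:[6,29/2] z:[5,10] -> hit [8,10], descend [7, 10]
    N7 x:[8,16] y:[6,19/2] z:[19/3,10] -> hit [8,19/2] leaf, test {P0(miss), P5@t=25/3, P12(miss)}
    N10 x:[10,49/3] y:[12,29/2] z:[5,9] -> miss, prune
  N9 x:[26/3,18] y:[5/2,15] z:[-3,0] -> miss, prune

7 AABB tests over nodes [0, 2, 4, 8, 7, 10, 9]; 1 leaf entered; closest P5.

== RESULT ==
7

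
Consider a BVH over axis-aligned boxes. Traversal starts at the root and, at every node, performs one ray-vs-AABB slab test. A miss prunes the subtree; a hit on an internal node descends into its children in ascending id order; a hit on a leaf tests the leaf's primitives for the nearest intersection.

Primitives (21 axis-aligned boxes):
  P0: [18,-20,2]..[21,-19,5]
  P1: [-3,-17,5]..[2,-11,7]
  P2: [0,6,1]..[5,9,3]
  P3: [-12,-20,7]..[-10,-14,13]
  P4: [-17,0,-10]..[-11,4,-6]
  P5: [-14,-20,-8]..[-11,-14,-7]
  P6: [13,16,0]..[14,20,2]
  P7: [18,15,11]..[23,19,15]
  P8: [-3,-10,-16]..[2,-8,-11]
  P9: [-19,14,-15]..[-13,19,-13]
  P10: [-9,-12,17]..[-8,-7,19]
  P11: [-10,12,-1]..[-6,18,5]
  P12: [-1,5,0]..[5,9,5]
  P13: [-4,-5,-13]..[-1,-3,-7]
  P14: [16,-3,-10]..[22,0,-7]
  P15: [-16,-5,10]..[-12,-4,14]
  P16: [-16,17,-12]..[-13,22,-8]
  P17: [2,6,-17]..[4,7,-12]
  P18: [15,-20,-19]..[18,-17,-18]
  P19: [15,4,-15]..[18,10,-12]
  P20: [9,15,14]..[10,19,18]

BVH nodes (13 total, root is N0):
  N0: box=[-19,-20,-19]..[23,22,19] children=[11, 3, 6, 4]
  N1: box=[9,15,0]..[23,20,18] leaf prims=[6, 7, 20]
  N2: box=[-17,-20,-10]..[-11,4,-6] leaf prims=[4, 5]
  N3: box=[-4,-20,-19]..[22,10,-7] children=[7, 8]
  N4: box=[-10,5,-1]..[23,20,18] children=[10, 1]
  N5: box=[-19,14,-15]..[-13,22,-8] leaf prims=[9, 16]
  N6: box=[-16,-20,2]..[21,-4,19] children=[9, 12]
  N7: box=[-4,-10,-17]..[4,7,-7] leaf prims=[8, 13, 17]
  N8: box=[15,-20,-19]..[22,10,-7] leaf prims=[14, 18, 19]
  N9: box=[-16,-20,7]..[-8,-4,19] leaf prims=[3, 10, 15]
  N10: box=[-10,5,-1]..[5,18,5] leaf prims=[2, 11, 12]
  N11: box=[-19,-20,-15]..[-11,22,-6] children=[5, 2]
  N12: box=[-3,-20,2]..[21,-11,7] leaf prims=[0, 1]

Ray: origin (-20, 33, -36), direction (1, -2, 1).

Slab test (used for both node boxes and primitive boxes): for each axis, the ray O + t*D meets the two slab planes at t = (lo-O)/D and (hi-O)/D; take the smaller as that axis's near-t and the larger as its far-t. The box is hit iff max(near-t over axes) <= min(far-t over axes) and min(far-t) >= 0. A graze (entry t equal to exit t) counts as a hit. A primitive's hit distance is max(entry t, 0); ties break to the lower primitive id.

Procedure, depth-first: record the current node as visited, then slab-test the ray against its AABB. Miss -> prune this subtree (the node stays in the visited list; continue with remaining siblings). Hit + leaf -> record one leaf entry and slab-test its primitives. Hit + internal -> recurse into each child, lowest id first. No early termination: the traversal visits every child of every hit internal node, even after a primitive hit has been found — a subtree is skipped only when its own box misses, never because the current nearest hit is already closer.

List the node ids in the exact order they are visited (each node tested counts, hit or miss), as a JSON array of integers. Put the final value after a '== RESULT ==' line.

Walk:
N0 x:[1,43] y:[11/2,53/2] z:[17,55] -> hit [17,53/2], descend [3, 4, 6, 11]
  N3 x:[16,42] y:[23/2,53/2] z:[17,29] -> hit [17,53/2], descend [7, 8]
    N7 x:[16,24] y:[13,43/2] z:[19,29] -> hit [19,43/2] leaf, test {P8@t=41/2, P13(miss), P17(miss)}
    N8 x:[35,42] y:[23/2,53/2] z:[17,29] -> miss, prune
  N4 x:[10,43] y:[13/2,14] z:[35,54] -> miss, prune
  N6 x:[4,41] y:[37/2,53/2] z:[38,55] -> miss, prune
  N11 x:[1,9] y:[11/2,53/2] z:[21,30] -> miss, prune

Summary -> nodes [0, 3, 7, 8, 4, 6, 11]; box-tests=7; leaf-entries=1; first=P8

== RESULT ==
[0, 3, 7, 8, 4, 6, 11]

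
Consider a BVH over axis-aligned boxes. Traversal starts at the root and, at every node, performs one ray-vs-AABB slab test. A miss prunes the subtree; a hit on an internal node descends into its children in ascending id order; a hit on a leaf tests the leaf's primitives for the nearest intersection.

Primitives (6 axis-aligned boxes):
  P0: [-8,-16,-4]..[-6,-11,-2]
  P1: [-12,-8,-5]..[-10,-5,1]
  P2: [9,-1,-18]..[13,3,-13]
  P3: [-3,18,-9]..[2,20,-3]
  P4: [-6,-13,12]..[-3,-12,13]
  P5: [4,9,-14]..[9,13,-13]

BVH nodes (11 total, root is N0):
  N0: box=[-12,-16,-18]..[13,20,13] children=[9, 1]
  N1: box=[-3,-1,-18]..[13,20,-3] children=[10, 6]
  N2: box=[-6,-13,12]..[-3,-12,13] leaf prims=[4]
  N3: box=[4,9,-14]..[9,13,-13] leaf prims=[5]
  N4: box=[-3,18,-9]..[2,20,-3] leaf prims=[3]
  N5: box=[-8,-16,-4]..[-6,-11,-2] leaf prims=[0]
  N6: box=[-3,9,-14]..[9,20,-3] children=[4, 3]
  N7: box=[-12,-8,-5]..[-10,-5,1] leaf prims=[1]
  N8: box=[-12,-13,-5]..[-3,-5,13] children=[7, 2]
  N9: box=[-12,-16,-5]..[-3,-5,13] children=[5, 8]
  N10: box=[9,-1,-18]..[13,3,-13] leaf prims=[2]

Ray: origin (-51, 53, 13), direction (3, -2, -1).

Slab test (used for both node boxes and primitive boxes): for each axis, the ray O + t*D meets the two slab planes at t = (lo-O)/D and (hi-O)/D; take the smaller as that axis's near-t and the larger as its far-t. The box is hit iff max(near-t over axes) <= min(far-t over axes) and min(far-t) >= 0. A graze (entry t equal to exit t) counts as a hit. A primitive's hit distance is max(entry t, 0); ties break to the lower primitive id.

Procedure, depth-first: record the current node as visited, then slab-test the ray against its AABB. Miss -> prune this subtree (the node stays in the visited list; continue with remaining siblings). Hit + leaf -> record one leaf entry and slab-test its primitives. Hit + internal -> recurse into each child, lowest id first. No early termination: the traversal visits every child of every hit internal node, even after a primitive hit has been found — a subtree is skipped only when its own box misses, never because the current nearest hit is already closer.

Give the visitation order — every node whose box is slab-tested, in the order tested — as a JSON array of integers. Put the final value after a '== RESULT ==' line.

Trace the traversal:
N0 x:[13,64/3] y:[33/2,69/2] z:[0,31] -> hit [33/2,64/3], descend [1, 9]
  N1 x:[16,64/3] y:[33/2,27] z:[16,31] -> hit [33/2,64/3], descend [6, 10]
    N6 x:[16,20] y:[33/2,22] z:[16,27] -> hit [33/2,20], descend [3, 4]
      N3 x:[55/3,20] y:[20,22] z:[26,27] -> miss, prune
      N4 x:[16,53/3] y:[33/2,35/2] z:[16,22] -> hit [33/2,35/2] leaf, test {P3@t=33/2}
    N10 x:[20,64/3] y:[25,27] z:[26,31] -> miss, prune
  N9 x:[13,16] y:[29,69/2] z:[0,18] -> miss, prune

Visited [0, 1, 6, 3, 4, 10, 9]. Tests: 7 box, 1 leaf. Nearest: P3.

== RESULT ==
[0, 1, 6, 3, 4, 10, 9]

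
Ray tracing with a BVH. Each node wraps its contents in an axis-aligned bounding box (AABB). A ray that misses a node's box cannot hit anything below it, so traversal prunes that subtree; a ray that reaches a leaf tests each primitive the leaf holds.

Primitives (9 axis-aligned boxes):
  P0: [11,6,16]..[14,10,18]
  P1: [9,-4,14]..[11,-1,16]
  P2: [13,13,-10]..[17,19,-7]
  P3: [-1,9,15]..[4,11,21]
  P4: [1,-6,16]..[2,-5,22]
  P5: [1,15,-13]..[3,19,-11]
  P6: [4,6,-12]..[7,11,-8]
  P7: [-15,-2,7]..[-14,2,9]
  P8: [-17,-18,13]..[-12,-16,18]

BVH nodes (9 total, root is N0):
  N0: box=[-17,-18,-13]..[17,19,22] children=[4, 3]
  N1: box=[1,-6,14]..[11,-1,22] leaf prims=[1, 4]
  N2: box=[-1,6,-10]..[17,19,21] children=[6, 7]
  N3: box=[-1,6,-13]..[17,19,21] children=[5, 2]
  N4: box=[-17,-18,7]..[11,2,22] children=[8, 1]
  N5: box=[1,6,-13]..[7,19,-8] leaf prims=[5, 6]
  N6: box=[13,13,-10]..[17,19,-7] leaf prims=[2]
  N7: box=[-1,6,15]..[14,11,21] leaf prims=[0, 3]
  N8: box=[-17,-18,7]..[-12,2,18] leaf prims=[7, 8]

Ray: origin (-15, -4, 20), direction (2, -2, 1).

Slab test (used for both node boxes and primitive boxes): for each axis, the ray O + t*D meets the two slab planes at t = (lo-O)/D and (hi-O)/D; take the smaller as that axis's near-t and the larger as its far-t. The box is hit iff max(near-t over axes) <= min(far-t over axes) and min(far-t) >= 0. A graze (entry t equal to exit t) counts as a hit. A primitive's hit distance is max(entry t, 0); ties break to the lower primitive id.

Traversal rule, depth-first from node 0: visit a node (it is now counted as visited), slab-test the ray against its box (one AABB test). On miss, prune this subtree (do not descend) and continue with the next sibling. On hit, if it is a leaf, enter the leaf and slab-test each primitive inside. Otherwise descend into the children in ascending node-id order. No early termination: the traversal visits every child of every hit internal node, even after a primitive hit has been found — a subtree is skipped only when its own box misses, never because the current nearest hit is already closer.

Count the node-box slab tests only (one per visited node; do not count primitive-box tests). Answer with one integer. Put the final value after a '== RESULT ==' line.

Walk:
N0 x:[-1,16] y:[-23/2,7] z:[-33,2] -> hit [-1,2], descend [3, 4]
  N3 x:[7,16] y:[-23/2,-5] z:[-33,1] -> miss, prune
  N4 x:[-1,13] y:[-3,7] z:[-13,2] -> hit [-1,2], descend [1, 8]
    N1 x:[8,13] y:[-3/2,1] z:[-6,2] -> miss, prune
    N8 x:[-1,3/2] y:[-3,7] z:[-13,-2] -> miss, prune

order=[0, 3, 4, 1, 8]  |boxes|=5  |leaves|=0  hit=miss

== RESULT ==
5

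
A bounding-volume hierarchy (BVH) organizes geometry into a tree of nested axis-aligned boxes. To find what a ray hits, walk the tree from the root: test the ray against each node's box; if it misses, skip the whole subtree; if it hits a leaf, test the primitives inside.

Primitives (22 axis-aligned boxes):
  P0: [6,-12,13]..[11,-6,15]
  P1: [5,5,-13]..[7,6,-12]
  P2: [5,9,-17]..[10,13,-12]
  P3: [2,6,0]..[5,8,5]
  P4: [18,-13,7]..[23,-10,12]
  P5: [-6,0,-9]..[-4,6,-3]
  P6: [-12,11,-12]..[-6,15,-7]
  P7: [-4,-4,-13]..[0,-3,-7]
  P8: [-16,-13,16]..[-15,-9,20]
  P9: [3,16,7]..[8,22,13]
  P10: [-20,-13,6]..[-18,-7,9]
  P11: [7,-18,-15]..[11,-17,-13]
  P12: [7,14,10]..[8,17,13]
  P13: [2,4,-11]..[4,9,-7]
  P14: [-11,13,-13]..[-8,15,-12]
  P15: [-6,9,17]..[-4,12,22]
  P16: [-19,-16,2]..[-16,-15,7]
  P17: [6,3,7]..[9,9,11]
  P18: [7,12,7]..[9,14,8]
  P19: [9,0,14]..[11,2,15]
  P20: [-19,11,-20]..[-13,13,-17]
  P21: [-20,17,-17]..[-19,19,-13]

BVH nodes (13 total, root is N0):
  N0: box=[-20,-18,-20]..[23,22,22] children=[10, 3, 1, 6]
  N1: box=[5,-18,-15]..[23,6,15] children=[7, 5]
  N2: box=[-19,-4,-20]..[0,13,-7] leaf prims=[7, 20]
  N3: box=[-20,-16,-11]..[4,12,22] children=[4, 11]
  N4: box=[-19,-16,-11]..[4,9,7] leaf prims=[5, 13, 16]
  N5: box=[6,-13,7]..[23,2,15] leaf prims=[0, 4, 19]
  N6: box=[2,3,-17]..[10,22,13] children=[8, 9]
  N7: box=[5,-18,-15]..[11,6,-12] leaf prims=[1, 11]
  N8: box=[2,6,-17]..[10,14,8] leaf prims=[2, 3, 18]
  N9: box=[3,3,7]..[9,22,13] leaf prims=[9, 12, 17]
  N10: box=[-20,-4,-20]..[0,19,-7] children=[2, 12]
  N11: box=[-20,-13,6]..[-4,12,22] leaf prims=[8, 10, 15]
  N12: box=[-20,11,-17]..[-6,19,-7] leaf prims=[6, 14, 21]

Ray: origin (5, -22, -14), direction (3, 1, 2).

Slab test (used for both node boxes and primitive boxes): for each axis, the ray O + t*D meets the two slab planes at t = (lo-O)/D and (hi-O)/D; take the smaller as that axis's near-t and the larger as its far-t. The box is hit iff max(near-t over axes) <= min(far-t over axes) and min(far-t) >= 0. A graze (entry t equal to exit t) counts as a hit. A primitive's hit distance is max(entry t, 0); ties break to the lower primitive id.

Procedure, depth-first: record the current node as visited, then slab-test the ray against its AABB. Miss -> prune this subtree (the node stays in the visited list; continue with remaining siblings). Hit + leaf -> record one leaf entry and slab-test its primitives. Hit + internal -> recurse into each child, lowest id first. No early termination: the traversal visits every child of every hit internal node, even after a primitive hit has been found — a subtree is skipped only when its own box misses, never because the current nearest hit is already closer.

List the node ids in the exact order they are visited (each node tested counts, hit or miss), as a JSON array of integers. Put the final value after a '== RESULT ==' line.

Walk:
N0 x:[-25/3,6] y:[4,44] z:[-3,18] -> hit [4,6], descend [1, 3, 6, 10]
  N1 x:[0,6] y:[4,28] z:[-1/2,29/2] -> hit [4,6], descend [5, 7]
    N5 x:[1/3,6] y:[9,24] z:[21/2,29/2] -> miss, prune
    N7 x:[0,2] y:[4,28] z:[-1/2,1] -> miss, prune
  N3 x:[-25/3,-1/3] y:[6,34] z:[3/2,18] -> miss, prune
  N6 x:[-1,5/3] y:[25,44] z:[-3/2,27/2] -> miss, prune
  N10 x:[-25/3,-5/3] y:[18,41] z:[-3,7/2] -> miss, prune

7 AABB tests over nodes [0, 1, 5, 7, 3, 6, 10]; 0 leaves entered; closest miss.

== RESULT ==
[0, 1, 5, 7, 3, 6, 10]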